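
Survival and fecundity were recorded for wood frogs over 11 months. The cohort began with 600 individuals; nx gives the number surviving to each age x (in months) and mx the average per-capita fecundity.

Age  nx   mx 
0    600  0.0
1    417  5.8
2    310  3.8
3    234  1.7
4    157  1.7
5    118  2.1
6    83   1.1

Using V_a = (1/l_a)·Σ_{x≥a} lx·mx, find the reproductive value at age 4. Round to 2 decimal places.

3.86

lx = nx/n0 = nx/600: 1, 0.695, 0.51667…, 0.39, 0.26167…, 0.19667…, 0.13833…
lx·mx for x ≥ 4: 0.444833…, 0.413…, 0.152167… → sum = 1.01…
V_4 = 1.01… / l_4 = 1.01… / 0.261667… = 3.859873… → 3.86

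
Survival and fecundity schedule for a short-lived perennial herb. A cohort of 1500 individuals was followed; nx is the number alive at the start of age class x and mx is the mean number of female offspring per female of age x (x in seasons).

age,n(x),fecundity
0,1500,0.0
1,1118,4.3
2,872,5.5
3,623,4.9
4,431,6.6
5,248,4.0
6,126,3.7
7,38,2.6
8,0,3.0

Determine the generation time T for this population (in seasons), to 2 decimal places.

lx = nx/n0 = nx/1500: 1, 0.74533…, 0.58133…, 0.41533…, 0.28733…, 0.16533…, 0.084, 0.02533…, 0
lx·mx: 0, 3.204933…, 3.197333…, 2.035133…, 1.8964…, 0.661333…, 0.3108, 0.065867…, 0 → R0 = 11.3718…
x·lx·mx: 0, 3.204933…, 6.394667…, 6.1054…, 7.5856…, 3.306667…, 1.8648, 0.461067…, 0 → Σ = 28.923133…
T = 28.923133… / 11.3718… = 2.543409… → 2.54

2.54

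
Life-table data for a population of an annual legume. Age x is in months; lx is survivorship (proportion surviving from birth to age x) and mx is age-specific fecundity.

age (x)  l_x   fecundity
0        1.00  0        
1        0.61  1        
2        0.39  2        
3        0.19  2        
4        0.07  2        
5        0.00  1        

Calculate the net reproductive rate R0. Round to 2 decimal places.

1.91

lx·mx by age: 0, 0.61, 0.78, 0.38, 0.14, 0
R0 = Σ lx·mx = 1.91 → 1.91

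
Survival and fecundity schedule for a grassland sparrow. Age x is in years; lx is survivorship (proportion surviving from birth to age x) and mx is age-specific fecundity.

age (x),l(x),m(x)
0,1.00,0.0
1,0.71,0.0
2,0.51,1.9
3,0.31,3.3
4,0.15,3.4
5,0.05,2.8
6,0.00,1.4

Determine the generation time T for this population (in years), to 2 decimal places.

lx·mx: 0, 0, 0.969, 1.023, 0.51, 0.14, 0 → R0 = 2.642
x·lx·mx: 0, 0, 1.938, 3.069, 2.04, 0.7, 0 → Σ = 7.747
T = 7.747 / 2.642 = 2.932248… → 2.93

2.93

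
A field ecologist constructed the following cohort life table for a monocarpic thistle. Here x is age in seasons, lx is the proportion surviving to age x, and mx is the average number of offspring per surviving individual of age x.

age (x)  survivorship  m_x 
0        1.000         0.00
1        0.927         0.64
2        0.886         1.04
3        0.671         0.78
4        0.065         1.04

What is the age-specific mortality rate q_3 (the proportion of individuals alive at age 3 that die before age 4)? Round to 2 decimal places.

0.90

q_3 = (l_3 − l_4) / l_3 = (0.671 − 0.065) / 0.671
     = 0.606 / 0.671 = 0.90313… → 0.90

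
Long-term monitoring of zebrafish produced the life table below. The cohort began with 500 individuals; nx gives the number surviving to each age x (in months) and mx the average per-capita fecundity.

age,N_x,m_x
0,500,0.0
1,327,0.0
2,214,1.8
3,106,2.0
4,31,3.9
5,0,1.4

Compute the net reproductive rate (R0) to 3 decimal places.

lx = nx/n0 = nx/500: 1, 0.654, 0.428, 0.212, 0.062, 0
lx·mx by age: 0, 0, 0.7704, 0.424, 0.2418, 0
R0 = Σ lx·mx = 1.4362 → 1.436

1.436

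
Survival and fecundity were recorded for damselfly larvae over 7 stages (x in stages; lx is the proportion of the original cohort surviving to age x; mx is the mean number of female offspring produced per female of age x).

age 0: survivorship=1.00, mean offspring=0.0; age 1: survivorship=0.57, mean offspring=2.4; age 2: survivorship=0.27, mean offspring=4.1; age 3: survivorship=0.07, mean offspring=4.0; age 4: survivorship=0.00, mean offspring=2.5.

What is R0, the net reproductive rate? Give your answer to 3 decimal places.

lx·mx by age: 0, 1.368, 1.107, 0.28, 0
R0 = Σ lx·mx = 2.755 → 2.755

2.755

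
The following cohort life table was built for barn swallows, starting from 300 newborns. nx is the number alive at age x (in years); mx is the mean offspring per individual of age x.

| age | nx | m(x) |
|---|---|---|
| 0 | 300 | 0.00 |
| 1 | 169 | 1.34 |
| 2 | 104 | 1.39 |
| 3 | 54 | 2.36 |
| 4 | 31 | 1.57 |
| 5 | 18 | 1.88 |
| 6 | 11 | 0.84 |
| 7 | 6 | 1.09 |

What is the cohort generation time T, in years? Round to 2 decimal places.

2.28

lx = nx/n0 = nx/300: 1, 0.56333…, 0.34667…, 0.18, 0.10333…, 0.06, 0.03667…, 0.02
lx·mx: 0, 0.754867…, 0.481867…, 0.4248, 0.162233…, 0.1128, 0.0308…, 0.0218 → R0 = 1.989167…
x·lx·mx: 0, 0.754867…, 0.963733…, 1.2744, 0.648933…, 0.564, 0.1848…, 0.1526 → Σ = 4.543333…
T = 4.543333… / 1.989167… = 2.284039… → 2.28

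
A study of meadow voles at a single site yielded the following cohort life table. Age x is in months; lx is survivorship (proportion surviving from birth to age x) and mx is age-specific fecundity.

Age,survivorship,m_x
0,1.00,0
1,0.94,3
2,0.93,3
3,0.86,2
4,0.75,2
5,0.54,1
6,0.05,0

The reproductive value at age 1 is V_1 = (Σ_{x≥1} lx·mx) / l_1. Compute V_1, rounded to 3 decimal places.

lx·mx for x ≥ 1: 2.82, 2.79, 1.72, 1.5, 0.54, 0 → sum = 9.37
V_1 = 9.37 / l_1 = 9.37 / 0.94 = 9.968085… → 9.968

9.968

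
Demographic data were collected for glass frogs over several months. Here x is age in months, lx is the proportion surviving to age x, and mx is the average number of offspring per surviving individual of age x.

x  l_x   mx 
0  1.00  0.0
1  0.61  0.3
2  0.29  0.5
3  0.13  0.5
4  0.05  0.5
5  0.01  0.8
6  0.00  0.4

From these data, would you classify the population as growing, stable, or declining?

declining

R0 = Σ lx·mx = 0 + 0.183 + 0.145 + 0.065 + 0.025 + 0.008 + 0 = 0.426
R0 < 1, so the population is declining.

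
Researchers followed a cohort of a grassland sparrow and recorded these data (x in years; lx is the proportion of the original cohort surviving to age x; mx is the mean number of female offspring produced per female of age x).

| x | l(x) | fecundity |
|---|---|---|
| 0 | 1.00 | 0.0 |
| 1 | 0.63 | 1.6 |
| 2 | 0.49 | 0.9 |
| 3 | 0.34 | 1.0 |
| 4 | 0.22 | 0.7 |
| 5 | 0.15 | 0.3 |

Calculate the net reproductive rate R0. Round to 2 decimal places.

1.99

lx·mx by age: 0, 1.008, 0.441, 0.34, 0.154, 0.045
R0 = Σ lx·mx = 1.988 → 1.99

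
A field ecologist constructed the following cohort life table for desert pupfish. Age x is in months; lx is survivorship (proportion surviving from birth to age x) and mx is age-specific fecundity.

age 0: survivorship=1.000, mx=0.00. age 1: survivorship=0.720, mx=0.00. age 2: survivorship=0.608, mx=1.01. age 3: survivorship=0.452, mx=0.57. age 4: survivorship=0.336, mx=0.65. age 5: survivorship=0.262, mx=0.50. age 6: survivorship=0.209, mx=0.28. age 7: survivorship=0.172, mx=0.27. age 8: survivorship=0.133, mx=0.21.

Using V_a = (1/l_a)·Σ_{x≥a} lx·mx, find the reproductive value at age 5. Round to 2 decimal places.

lx·mx for x ≥ 5: 0.131, 0.05852, 0.04644, 0.02793 → sum = 0.26389
V_5 = 0.26389 / l_5 = 0.26389 / 0.262 = 1.007214… → 1.01

1.01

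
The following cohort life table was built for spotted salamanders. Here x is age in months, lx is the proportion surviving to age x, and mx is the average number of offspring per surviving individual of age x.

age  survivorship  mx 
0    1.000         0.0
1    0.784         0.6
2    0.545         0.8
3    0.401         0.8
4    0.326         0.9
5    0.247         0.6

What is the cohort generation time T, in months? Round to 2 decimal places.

lx·mx: 0, 0.4704, 0.436, 0.3208, 0.2934, 0.1482 → R0 = 1.6688
x·lx·mx: 0, 0.4704, 0.872, 0.9624, 1.1736, 0.741 → Σ = 4.2194
T = 4.2194 / 1.6688 = 2.528404… → 2.53

2.53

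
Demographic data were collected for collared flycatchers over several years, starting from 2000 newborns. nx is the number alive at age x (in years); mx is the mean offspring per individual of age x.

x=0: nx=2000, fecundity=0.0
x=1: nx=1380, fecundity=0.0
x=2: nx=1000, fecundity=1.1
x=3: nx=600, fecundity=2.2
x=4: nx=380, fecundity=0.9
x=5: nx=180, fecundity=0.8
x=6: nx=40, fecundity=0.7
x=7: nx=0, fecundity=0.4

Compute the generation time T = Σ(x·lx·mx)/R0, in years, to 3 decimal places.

2.868

lx = nx/n0 = nx/2000: 1, 0.69, 0.5, 0.3, 0.19, 0.09, 0.02, 0
lx·mx: 0, 0, 0.55, 0.66, 0.171, 0.072, 0.014, 0 → R0 = 1.467
x·lx·mx: 0, 0, 1.1, 1.98, 0.684, 0.36, 0.084, 0 → Σ = 4.208
T = 4.208 / 1.467 = 2.868439… → 2.868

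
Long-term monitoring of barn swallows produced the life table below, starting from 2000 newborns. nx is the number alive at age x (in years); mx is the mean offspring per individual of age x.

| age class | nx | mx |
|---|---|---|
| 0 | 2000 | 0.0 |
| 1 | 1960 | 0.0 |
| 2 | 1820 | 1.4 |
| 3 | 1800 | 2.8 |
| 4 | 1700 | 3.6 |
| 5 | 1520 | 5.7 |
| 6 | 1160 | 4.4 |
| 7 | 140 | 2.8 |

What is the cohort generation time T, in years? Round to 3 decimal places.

lx = nx/n0 = nx/2000: 1, 0.98, 0.91, 0.9, 0.85, 0.76, 0.58, 0.07
lx·mx: 0, 0, 1.274, 2.52, 3.06, 4.332, 2.552, 0.196 → R0 = 13.934
x·lx·mx: 0, 0, 2.548, 7.56, 12.24, 21.66, 15.312, 1.372 → Σ = 60.692
T = 60.692 / 13.934 = 4.355677… → 4.356

4.356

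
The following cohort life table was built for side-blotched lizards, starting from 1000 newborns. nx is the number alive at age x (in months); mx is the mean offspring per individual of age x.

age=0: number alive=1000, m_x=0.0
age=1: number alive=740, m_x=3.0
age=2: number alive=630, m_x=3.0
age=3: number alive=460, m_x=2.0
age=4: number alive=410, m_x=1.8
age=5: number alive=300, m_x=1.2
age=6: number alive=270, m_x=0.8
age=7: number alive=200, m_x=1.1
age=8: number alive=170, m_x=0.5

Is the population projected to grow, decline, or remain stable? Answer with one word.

growing

lx = nx/n0 = nx/1000: 1, 0.74, 0.63, 0.46, 0.41, 0.3, 0.27, 0.2, 0.17
R0 = Σ lx·mx = 0 + 2.22 + 1.89 + 0.92 + 0.738 + 0.36 + 0.216 + 0.22 + 0.085 = 6.649
R0 > 1, so the population is growing.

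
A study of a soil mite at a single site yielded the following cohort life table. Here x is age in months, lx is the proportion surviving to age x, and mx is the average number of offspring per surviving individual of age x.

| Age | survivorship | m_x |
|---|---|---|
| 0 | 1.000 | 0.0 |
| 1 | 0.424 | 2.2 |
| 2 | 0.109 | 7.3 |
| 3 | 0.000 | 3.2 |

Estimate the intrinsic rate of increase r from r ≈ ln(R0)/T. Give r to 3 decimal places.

0.375

R0 = Σ lx·mx = 0 + 0.9328 + 0.7957 + 0 = 1.7285
Σ x·lx·mx = 2.5242; T = 2.5242/1.7285 = 1.46034…
r ≈ ln(R0)/T = ln(1.7285)/1.46034… = 0.37474… → 0.375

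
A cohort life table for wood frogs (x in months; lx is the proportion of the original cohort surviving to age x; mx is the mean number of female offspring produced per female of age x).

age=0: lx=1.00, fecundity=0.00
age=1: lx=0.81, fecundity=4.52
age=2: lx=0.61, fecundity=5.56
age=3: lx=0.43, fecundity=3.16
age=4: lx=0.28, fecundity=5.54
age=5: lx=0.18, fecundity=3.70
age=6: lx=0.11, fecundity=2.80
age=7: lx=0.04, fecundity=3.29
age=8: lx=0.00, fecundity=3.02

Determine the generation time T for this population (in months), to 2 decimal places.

2.42

lx·mx: 0, 3.6612, 3.3916, 1.3588, 1.5512, 0.666, 0.308, 0.1316, 0 → R0 = 11.0684
x·lx·mx: 0, 3.6612, 6.7832, 4.0764, 6.2048, 3.33, 1.848, 0.9212, 0 → Σ = 26.8248
T = 26.8248 / 11.0684 = 2.423548… → 2.42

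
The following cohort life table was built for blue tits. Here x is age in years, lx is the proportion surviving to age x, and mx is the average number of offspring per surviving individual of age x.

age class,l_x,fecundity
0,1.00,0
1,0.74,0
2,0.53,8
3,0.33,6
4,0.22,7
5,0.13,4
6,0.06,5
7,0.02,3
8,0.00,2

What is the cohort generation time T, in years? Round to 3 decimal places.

2.940

lx·mx: 0, 0, 4.24, 1.98, 1.54, 0.52, 0.3, 0.06, 0 → R0 = 8.64
x·lx·mx: 0, 0, 8.48, 5.94, 6.16, 2.6, 1.8, 0.42, 0 → Σ = 25.4
T = 25.4 / 8.64 = 2.939815… → 2.940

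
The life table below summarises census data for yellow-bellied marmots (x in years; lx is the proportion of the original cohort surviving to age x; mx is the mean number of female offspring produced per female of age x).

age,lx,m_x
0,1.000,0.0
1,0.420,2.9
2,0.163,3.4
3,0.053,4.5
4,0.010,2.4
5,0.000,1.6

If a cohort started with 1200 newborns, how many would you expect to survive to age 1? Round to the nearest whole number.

Expected survivors = N0 · l_1 = 1200 × 0.420 = 504 → 504

504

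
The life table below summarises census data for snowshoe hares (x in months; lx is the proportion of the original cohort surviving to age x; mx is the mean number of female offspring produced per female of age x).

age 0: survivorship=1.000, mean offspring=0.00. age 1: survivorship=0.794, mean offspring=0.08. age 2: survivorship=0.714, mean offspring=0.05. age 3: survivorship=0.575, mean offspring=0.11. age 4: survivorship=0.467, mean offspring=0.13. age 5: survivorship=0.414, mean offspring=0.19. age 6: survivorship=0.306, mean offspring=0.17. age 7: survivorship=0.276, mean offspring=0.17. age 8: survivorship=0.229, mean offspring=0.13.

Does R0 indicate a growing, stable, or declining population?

declining

R0 = Σ lx·mx = 0 + 0.06352 + 0.0357 + 0.06325 + 0.06071 + 0.07866 + 0.05202 + 0.04692 + 0.02977 = 0.43055
R0 < 1, so the population is declining.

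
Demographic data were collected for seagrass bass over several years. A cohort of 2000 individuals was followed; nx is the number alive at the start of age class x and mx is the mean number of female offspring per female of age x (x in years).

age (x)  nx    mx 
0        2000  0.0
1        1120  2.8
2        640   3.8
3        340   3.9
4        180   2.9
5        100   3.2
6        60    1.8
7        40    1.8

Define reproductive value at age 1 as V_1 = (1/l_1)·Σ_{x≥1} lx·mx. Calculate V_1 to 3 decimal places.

lx = nx/n0 = nx/2000: 1, 0.56, 0.32, 0.17, 0.09, 0.05, 0.03, 0.02
lx·mx for x ≥ 1: 1.568, 1.216, 0.663, 0.261, 0.16, 0.054, 0.036 → sum = 3.958
V_1 = 3.958 / l_1 = 3.958 / 0.56 = 7.067857… → 7.068

7.068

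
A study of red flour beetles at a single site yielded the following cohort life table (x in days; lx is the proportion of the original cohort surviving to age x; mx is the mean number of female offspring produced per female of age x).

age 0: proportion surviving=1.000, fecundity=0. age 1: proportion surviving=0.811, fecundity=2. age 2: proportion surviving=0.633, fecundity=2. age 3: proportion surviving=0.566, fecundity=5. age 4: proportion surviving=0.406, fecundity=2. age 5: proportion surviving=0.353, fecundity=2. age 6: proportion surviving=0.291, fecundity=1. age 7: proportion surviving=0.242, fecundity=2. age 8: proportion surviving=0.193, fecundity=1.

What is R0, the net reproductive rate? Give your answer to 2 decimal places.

8.20

lx·mx by age: 0, 1.622, 1.266, 2.83, 0.812, 0.706, 0.291, 0.484, 0.193
R0 = Σ lx·mx = 8.204 → 8.20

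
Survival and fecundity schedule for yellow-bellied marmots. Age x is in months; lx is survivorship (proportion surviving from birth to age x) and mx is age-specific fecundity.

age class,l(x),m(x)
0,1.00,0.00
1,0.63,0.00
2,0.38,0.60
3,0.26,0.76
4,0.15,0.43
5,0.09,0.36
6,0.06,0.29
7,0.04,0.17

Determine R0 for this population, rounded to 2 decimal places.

0.55

lx·mx by age: 0, 0, 0.228, 0.1976, 0.0645, 0.0324, 0.0174, 0.0068
R0 = Σ lx·mx = 0.5467 → 0.55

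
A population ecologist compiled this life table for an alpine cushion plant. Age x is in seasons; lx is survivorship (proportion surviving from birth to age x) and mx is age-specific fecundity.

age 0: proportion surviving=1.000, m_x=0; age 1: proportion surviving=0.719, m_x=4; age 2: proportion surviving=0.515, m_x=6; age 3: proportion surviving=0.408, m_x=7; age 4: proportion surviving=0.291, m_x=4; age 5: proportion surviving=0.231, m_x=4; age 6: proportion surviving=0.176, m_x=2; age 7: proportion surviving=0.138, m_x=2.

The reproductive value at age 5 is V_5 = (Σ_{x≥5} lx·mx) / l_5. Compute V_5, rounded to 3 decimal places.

6.719

lx·mx for x ≥ 5: 0.924, 0.352, 0.276 → sum = 1.552
V_5 = 1.552 / l_5 = 1.552 / 0.231 = 6.718615… → 6.719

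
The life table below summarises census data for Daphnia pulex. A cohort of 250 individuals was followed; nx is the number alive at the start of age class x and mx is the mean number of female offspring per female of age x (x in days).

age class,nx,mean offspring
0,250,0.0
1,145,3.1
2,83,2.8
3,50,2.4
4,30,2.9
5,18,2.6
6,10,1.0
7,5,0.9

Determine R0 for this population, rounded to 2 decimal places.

3.80

lx = nx/n0 = nx/250: 1, 0.58, 0.332, 0.2, 0.12, 0.072, 0.04, 0.02
lx·mx by age: 0, 1.798, 0.9296, 0.48, 0.348, 0.1872, 0.04, 0.018
R0 = Σ lx·mx = 3.8008 → 3.80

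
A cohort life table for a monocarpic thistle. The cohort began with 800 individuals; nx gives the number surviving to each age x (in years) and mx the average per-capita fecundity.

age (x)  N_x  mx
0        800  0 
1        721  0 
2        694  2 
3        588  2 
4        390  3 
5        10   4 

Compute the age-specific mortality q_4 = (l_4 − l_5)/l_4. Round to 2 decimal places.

lx = nx/n0 = nx/800: 1, 0.90125, 0.8675, 0.735, 0.4875, 0.0125
q_4 = (l_4 − l_5) / l_4 = (0.4875 − 0.0125) / 0.4875
     = 0.475 / 0.4875 = 0.974359… → 0.97

0.97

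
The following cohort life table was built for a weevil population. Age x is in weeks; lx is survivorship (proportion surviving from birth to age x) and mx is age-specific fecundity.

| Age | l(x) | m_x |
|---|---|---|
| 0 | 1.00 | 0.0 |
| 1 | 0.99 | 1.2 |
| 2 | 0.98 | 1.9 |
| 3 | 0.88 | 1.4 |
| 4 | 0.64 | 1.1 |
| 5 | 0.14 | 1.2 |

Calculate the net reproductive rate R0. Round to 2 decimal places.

lx·mx by age: 0, 1.188, 1.862, 1.232, 0.704, 0.168
R0 = Σ lx·mx = 5.154 → 5.15

5.15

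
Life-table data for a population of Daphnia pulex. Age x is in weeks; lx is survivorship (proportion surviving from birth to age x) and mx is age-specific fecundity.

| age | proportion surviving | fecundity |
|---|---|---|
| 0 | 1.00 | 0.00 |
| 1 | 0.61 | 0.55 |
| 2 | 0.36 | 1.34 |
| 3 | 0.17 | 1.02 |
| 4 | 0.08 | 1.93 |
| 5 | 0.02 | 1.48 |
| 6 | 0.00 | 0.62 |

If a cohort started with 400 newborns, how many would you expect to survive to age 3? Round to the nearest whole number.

Expected survivors = N0 · l_3 = 400 × 0.17 = 68 → 68

68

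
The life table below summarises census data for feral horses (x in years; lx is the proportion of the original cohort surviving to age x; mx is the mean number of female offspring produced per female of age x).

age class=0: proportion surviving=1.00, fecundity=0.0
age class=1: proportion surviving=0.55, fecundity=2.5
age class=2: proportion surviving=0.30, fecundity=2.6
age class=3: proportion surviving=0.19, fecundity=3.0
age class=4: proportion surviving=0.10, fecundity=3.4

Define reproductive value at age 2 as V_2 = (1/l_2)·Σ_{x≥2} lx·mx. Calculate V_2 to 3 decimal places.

5.633

lx·mx for x ≥ 2: 0.78, 0.57, 0.34 → sum = 1.69
V_2 = 1.69 / l_2 = 1.69 / 0.3 = 5.633333… → 5.633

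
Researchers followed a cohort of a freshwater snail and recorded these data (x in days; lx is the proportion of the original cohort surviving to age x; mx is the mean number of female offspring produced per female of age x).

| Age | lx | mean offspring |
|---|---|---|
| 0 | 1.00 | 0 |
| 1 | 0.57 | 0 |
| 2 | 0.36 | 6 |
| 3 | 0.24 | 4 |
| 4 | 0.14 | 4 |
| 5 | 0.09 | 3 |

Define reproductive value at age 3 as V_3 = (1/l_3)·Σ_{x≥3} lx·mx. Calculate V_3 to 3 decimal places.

lx·mx for x ≥ 3: 0.96, 0.56, 0.27 → sum = 1.79
V_3 = 1.79 / l_3 = 1.79 / 0.24 = 7.458333… → 7.458

7.458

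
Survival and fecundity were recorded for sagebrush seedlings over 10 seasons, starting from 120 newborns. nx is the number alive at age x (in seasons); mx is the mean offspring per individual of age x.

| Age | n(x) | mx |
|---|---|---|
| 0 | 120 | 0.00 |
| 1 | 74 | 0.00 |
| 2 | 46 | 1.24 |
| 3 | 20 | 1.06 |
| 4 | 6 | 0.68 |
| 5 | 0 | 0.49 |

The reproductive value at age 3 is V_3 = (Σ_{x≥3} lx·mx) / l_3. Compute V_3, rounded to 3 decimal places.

1.264

lx = nx/n0 = nx/120: 1, 0.61667…, 0.38333…, 0.16667…, 0.05, 0
lx·mx for x ≥ 3: 0.176667…, 0.034, 0 → sum = 0.210667…
V_3 = 0.210667… / l_3 = 0.210667… / 0.166667… = 1.264… → 1.264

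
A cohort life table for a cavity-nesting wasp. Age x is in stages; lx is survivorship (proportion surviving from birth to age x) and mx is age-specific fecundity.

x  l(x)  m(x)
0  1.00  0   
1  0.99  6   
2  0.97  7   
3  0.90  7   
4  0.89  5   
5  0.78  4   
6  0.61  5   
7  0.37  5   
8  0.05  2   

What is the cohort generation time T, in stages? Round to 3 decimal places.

3.287

lx·mx: 0, 5.94, 6.79, 6.3, 4.45, 3.12, 3.05, 1.85, 0.1 → R0 = 31.6
x·lx·mx: 0, 5.94, 13.58, 18.9, 17.8, 15.6, 18.3, 12.95, 0.8 → Σ = 103.87
T = 103.87 / 31.6 = 3.287025… → 3.287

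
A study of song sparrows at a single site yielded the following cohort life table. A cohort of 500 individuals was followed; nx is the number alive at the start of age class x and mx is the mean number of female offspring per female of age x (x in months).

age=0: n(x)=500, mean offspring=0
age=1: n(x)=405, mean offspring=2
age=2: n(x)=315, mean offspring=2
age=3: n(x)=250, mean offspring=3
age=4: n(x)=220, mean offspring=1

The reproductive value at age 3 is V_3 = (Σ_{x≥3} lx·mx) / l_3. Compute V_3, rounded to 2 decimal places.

lx = nx/n0 = nx/500: 1, 0.81, 0.63, 0.5, 0.44
lx·mx for x ≥ 3: 1.5, 0.44 → sum = 1.94
V_3 = 1.94 / l_3 = 1.94 / 0.5 = 3.88 → 3.88

3.88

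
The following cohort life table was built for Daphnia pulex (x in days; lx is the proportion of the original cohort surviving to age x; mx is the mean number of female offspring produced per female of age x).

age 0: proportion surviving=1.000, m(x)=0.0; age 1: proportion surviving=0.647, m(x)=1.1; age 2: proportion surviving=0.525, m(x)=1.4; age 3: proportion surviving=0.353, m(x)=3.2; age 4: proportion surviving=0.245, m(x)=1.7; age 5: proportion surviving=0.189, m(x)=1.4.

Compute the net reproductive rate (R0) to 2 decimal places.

lx·mx by age: 0, 0.7117, 0.735, 1.1296, 0.4165, 0.2646
R0 = Σ lx·mx = 3.2574 → 3.26

3.26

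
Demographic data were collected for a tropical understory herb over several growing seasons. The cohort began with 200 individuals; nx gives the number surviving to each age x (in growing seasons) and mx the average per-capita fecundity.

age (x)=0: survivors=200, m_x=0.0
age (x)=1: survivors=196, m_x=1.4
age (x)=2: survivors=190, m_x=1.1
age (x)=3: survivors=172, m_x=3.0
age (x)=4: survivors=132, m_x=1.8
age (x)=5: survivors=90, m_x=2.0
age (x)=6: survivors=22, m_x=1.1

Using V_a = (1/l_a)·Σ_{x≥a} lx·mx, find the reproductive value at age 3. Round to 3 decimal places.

5.569

lx = nx/n0 = nx/200: 1, 0.98, 0.95, 0.86, 0.66, 0.45, 0.11
lx·mx for x ≥ 3: 2.58, 1.188, 0.9, 0.121 → sum = 4.789
V_3 = 4.789 / l_3 = 4.789 / 0.86 = 5.568605… → 5.569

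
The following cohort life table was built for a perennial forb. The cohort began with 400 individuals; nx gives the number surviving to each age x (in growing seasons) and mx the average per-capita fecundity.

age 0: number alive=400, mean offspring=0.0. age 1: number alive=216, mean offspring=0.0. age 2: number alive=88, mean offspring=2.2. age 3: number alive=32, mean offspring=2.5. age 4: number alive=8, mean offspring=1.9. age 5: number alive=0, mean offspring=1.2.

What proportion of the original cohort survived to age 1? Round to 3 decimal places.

0.540

l_1 = n_1/n_0 = 216/400 = 0.54 → 0.540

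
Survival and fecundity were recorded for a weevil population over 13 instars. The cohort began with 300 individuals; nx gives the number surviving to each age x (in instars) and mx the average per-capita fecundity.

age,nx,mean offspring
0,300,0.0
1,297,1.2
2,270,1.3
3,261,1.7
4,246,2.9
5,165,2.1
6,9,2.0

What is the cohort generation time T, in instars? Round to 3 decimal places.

3.178

lx = nx/n0 = nx/300: 1, 0.99, 0.9, 0.87, 0.82, 0.55, 0.03
lx·mx: 0, 1.188, 1.17, 1.479, 2.378, 1.155, 0.06 → R0 = 7.43
x·lx·mx: 0, 1.188, 2.34, 4.437, 9.512, 5.775, 0.36 → Σ = 23.612
T = 23.612 / 7.43 = 3.177927… → 3.178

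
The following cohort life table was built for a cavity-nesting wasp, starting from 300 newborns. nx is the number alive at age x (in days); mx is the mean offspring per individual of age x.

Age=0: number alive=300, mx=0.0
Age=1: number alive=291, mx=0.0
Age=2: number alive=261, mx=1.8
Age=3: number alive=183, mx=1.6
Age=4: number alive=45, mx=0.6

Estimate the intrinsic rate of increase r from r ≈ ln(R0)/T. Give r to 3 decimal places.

0.397

lx = nx/n0 = nx/300: 1, 0.97, 0.87, 0.61, 0.15
R0 = Σ lx·mx = 0 + 0 + 1.566 + 0.976 + 0.09 = 2.632
Σ x·lx·mx = 6.42; T = 6.42/2.632 = 2.43921…
r ≈ ln(R0)/T = ln(2.632)/2.43921… = 0.39674… → 0.397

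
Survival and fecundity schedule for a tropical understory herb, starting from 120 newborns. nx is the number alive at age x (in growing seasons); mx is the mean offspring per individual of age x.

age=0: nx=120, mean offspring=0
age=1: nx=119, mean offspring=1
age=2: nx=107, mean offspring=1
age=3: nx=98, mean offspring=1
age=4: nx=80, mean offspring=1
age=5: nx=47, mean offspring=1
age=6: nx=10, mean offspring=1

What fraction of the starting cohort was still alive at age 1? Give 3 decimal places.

l_1 = n_1/n_0 = 119/120 = 0.991667… → 0.992

0.992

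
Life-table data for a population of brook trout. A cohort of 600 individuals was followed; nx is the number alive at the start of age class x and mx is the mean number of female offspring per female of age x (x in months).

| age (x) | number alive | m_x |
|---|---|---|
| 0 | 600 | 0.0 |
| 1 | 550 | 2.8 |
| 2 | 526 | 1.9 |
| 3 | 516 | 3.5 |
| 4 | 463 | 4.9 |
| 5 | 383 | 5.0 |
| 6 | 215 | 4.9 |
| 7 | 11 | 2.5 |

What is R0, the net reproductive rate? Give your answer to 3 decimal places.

lx = nx/n0 = nx/600: 1, 0.91667…, 0.87667…, 0.86, 0.77167…, 0.63833…, 0.35833…, 0.01833…
lx·mx by age: 0, 2.566667…, 1.665667…, 3.01, 3.781167…, 3.191667…, 1.755833…, 0.045833…
R0 = Σ lx·mx = 16.016833… → 16.017

16.017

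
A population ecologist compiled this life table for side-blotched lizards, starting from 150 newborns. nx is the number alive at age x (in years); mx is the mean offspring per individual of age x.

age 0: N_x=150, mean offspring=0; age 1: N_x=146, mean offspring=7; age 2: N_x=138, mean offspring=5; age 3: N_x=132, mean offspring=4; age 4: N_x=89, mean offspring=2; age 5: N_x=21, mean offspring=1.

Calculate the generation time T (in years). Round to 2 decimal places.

1.97

lx = nx/n0 = nx/150: 1, 0.97333…, 0.92, 0.88, 0.59333…, 0.14
lx·mx: 0, 6.813333…, 4.6, 3.52, 1.186667…, 0.14 → R0 = 16.26…
x·lx·mx: 0, 6.813333…, 9.2, 10.56, 4.746667…, 0.7 → Σ = 32.02…
T = 32.02… / 16.26… = 1.96925… → 1.97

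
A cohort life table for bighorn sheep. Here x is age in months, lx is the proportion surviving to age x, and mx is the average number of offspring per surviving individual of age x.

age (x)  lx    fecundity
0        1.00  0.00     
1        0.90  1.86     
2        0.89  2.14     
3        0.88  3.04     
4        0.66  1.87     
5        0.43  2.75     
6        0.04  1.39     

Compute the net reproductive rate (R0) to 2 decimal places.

8.73

lx·mx by age: 0, 1.674, 1.9046, 2.6752, 1.2342, 1.1825, 0.0556
R0 = Σ lx·mx = 8.7261 → 8.73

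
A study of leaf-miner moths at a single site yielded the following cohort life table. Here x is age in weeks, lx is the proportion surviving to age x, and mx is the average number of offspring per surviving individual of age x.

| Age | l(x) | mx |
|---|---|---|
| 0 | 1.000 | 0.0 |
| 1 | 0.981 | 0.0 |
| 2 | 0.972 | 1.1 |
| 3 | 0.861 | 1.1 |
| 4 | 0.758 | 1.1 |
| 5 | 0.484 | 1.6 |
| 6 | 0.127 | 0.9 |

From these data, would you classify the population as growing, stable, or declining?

growing

R0 = Σ lx·mx = 0 + 0 + 1.0692 + 0.9471 + 0.8338 + 0.7744 + 0.1143 = 3.7388
R0 > 1, so the population is growing.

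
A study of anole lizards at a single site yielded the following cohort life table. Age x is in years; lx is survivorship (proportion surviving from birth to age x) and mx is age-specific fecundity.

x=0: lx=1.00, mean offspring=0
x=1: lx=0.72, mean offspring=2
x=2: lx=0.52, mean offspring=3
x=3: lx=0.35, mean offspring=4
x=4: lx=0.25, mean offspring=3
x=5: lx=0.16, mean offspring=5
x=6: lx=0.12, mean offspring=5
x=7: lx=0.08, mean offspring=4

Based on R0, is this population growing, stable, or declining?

R0 = Σ lx·mx = 0 + 1.44 + 1.56 + 1.4 + 0.75 + 0.8 + 0.6 + 0.32 = 6.87
R0 > 1, so the population is growing.

growing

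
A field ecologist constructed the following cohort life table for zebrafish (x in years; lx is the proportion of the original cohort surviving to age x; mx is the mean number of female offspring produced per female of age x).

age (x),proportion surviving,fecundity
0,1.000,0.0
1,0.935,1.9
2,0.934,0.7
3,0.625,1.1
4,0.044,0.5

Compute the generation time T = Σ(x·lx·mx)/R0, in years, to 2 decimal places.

1.67

lx·mx: 0, 1.7765, 0.6538, 0.6875, 0.022 → R0 = 3.1398
x·lx·mx: 0, 1.7765, 1.3076, 2.0625, 0.088 → Σ = 5.2346
T = 5.2346 / 3.1398 = 1.667176… → 1.67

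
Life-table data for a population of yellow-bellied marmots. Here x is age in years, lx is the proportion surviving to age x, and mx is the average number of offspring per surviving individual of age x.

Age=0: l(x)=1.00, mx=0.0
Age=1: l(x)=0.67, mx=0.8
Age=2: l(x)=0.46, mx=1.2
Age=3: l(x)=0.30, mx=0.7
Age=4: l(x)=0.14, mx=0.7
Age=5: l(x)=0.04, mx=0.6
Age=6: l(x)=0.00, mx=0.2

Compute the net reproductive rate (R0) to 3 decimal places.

1.420

lx·mx by age: 0, 0.536, 0.552, 0.21, 0.098, 0.024, 0
R0 = Σ lx·mx = 1.42 → 1.420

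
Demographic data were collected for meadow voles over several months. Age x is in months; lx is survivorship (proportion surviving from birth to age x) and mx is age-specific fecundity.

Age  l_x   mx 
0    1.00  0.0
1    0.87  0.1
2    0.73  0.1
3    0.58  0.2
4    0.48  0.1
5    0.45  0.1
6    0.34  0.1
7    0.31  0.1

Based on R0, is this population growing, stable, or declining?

declining

R0 = Σ lx·mx = 0 + 0.087 + 0.073 + 0.116 + 0.048 + 0.045 + 0.034 + 0.031 = 0.434
R0 < 1, so the population is declining.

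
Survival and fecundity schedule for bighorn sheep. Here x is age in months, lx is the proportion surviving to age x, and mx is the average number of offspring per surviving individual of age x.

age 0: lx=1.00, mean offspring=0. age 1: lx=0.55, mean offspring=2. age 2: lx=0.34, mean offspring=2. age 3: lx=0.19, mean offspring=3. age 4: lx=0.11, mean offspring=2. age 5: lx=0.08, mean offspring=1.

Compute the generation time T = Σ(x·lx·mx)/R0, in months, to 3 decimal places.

lx·mx: 0, 1.1, 0.68, 0.57, 0.22, 0.08 → R0 = 2.65
x·lx·mx: 0, 1.1, 1.36, 1.71, 0.88, 0.4 → Σ = 5.45
T = 5.45 / 2.65 = 2.056604… → 2.057

2.057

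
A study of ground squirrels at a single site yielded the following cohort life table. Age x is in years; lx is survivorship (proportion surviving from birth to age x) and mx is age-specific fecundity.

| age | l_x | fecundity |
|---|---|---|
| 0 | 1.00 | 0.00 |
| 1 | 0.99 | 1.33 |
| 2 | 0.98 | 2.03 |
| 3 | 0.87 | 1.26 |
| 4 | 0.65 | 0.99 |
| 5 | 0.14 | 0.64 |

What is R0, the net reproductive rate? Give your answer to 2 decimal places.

lx·mx by age: 0, 1.3167, 1.9894, 1.0962, 0.6435, 0.0896
R0 = Σ lx·mx = 5.1354 → 5.14

5.14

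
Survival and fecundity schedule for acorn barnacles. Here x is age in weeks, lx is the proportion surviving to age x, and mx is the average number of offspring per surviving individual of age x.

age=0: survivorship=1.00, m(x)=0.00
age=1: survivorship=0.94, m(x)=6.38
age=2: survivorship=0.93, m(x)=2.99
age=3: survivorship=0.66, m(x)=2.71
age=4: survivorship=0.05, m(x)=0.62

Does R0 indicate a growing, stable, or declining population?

R0 = Σ lx·mx = 0 + 5.9972 + 2.7807 + 1.7886 + 0.031 = 10.5975
R0 > 1, so the population is growing.

growing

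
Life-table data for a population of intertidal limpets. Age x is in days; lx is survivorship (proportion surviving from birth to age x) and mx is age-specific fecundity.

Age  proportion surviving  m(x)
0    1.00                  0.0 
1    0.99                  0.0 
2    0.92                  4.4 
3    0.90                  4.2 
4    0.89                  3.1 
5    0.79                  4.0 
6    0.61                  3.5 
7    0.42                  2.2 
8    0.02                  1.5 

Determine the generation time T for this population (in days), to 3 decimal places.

lx·mx: 0, 0, 4.048, 3.78, 2.759, 3.16, 2.135, 0.924, 0.03 → R0 = 16.836
x·lx·mx: 0, 0, 8.096, 11.34, 11.036, 15.8, 12.81, 6.468, 0.24 → Σ = 65.79
T = 65.79 / 16.836 = 3.907698… → 3.908

3.908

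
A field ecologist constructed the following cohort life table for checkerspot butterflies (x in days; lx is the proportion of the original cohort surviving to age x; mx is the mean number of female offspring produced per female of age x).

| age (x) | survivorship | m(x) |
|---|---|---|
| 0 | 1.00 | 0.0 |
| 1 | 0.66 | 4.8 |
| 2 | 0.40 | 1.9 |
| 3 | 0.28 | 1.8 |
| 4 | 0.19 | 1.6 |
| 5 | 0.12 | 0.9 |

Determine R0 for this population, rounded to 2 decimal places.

4.84

lx·mx by age: 0, 3.168, 0.76, 0.504, 0.304, 0.108
R0 = Σ lx·mx = 4.844 → 4.84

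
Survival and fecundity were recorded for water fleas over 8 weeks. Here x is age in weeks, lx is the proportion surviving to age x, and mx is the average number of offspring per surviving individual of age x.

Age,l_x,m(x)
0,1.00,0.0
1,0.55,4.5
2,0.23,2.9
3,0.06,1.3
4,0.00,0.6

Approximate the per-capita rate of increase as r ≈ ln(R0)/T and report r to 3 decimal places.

R0 = Σ lx·mx = 0 + 2.475 + 0.667 + 0.078 + 0 = 3.22
Σ x·lx·mx = 4.043; T = 4.043/3.22 = 1.25559…
r ≈ ln(R0)/T = ln(3.22)/1.25559… = 0.93134… → 0.931

0.931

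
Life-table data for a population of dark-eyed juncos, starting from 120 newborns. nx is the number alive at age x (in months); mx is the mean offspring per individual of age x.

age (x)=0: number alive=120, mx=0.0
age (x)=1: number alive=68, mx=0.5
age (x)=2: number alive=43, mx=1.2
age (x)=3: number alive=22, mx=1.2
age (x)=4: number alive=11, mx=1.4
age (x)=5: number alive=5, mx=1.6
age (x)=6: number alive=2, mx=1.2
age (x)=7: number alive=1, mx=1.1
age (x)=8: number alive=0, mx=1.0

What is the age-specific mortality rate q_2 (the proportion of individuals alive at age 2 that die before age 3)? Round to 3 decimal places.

0.488

lx = nx/n0 = nx/120: 1, 0.56667…, 0.35833…, 0.18333…, 0.09167…, 0.04167…, 0.01667…, 0.00833…, 0
q_2 = (l_2 − l_3) / l_2 = (0.358333… − 0.183333…) / 0.358333…
     = 0.175… / 0.358333… = 0.488372… → 0.488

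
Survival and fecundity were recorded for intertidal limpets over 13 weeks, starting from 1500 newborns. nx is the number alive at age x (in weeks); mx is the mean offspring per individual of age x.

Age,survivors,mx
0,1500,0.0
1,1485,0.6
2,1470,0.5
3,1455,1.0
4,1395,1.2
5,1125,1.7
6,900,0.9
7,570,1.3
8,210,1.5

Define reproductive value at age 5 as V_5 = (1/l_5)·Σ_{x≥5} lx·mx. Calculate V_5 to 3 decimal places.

lx = nx/n0 = nx/1500: 1, 0.99, 0.98, 0.97, 0.93, 0.75, 0.6, 0.38, 0.14
lx·mx for x ≥ 5: 1.275, 0.54, 0.494, 0.21 → sum = 2.519
V_5 = 2.519 / l_5 = 2.519 / 0.75 = 3.358667… → 3.359

3.359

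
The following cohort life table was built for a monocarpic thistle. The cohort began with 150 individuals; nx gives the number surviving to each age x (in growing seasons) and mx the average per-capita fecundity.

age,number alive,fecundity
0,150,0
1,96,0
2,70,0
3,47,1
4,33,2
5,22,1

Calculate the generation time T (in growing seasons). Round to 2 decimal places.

lx = nx/n0 = nx/150: 1, 0.64, 0.46667…, 0.31333…, 0.22, 0.14667…
lx·mx: 0, 0, 0, 0.313333…, 0.44, 0.146667… → R0 = 0.9…
x·lx·mx: 0, 0, 0, 0.94…, 1.76, 0.733333… → Σ = 3.433333…
T = 3.433333… / 0.9… = 3.814815… → 3.81

3.81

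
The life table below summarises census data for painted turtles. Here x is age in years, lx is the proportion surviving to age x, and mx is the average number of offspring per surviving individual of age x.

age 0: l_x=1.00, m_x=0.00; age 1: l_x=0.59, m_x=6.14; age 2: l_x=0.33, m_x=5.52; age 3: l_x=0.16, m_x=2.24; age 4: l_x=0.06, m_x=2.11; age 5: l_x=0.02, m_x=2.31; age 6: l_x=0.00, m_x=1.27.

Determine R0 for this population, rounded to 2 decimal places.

5.98

lx·mx by age: 0, 3.6226, 1.8216, 0.3584, 0.1266, 0.0462, 0
R0 = Σ lx·mx = 5.9754 → 5.98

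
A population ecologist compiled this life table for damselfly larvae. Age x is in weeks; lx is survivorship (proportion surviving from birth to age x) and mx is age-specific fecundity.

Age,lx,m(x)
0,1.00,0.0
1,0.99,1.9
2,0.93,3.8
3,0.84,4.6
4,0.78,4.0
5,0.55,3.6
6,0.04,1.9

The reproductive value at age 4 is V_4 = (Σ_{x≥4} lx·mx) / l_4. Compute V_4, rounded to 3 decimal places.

6.636

lx·mx for x ≥ 4: 3.12, 1.98, 0.076 → sum = 5.176
V_4 = 5.176 / l_4 = 5.176 / 0.78 = 6.635897… → 6.636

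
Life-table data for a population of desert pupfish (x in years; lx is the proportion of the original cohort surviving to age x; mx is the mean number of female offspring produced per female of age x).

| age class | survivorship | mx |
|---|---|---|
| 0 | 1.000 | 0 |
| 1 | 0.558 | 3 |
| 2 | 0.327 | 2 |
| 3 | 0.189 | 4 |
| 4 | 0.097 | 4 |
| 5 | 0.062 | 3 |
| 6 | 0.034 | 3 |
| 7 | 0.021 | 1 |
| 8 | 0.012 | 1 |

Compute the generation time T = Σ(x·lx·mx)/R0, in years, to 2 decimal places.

2.26

lx·mx: 0, 1.674, 0.654, 0.756, 0.388, 0.186, 0.102, 0.021, 0.012 → R0 = 3.793
x·lx·mx: 0, 1.674, 1.308, 2.268, 1.552, 0.93, 0.612, 0.147, 0.096 → Σ = 8.587
T = 8.587 / 3.793 = 2.263907… → 2.26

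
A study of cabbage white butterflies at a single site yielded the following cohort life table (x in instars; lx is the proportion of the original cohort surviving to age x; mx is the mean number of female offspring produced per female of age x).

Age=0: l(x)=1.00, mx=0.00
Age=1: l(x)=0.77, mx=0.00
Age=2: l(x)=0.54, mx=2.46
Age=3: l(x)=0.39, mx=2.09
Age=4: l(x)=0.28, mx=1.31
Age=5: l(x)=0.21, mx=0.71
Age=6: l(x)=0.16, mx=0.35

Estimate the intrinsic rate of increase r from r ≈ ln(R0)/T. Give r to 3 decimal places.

0.355

R0 = Σ lx·mx = 0 + 0 + 1.3284 + 0.8151 + 0.3668 + 0.1491 + 0.056 = 2.7154
Σ x·lx·mx = 7.6508; T = 7.6508/2.7154 = 2.81756…
r ≈ ln(R0)/T = ln(2.7154)/2.81756… = 0.35454… → 0.355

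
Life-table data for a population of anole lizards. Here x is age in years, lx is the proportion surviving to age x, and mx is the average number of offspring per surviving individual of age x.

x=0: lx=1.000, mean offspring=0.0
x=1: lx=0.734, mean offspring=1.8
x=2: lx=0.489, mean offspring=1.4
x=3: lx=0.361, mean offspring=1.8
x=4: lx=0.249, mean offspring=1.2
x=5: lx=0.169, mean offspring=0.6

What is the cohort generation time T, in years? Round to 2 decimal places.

2.08

lx·mx: 0, 1.3212, 0.6846, 0.6498, 0.2988, 0.1014 → R0 = 3.0558
x·lx·mx: 0, 1.3212, 1.3692, 1.9494, 1.1952, 0.507 → Σ = 6.342
T = 6.342 / 3.0558 = 2.075398… → 2.08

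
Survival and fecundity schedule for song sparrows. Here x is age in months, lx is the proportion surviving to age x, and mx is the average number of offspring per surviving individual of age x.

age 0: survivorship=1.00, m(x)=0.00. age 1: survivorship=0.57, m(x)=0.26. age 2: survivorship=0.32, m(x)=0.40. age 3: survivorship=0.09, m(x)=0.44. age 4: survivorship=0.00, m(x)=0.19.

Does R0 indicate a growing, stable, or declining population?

declining

R0 = Σ lx·mx = 0 + 0.1482 + 0.128 + 0.0396 + 0 = 0.3158
R0 < 1, so the population is declining.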